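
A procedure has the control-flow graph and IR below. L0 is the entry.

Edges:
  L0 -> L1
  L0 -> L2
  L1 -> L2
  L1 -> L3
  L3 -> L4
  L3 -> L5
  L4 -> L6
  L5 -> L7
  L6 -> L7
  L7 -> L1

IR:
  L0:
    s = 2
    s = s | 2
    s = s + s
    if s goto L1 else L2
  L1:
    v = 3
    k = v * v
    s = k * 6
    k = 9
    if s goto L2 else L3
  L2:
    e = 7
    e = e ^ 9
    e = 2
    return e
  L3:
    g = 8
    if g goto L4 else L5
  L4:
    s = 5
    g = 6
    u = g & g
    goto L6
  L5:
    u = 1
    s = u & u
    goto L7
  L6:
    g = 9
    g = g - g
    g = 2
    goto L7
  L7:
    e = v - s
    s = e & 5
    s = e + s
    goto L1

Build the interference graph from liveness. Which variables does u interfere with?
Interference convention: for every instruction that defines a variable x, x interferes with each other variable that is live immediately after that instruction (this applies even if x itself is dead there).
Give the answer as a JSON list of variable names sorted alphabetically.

Block summaries:
  L0 def {s} use ∅
  L1 def {k,s,v} use ∅
  L2 def {e} use ∅
  L3 def {g} use ∅
  L4 def {g,s,u} use ∅
  L5 def {s,u} use ∅
  L6 def {g} use ∅
  L7 def {e,s} use {s,v}

Liveness:
  L0: in=∅ out=∅
  L1: in=∅ out={v}
  L2: in=∅ out=∅
  L3: in={v} out={v}
  L4: in={v} out={s,v}
  L5: in={v} out={s,v}
  L6: in={s,v} out={s,v}
  L7: in={s,v} out=∅

Conflict graph:
  e↔{s}
  g↔{s,v}
  k↔{s,v}
  s↔{e,g,k,u,v}
  u↔{s,v}
  v↔{g,k,s,u}

N(u) = ["s", "v"]

Answer: ["s", "v"]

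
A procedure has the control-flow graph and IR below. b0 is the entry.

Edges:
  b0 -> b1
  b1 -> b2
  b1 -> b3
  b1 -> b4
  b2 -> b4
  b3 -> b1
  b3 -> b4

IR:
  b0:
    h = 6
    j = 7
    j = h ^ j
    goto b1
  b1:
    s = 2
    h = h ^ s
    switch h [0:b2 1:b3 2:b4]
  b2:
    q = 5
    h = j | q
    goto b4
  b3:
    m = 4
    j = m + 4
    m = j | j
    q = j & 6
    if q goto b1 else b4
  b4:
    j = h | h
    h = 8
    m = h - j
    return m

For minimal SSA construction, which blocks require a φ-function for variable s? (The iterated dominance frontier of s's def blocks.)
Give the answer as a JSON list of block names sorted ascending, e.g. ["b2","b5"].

Answer: ["b1"]

Derivation:
idom tree: b1←b0 b2←b1 b3←b1 b4←b1
Join-block Dom:
  b1: preds {b0,b3}: {b0} ∩ {b0,b1,b3} = {b0}; idom=b0
  b4: preds {b1,b2,b3}: {b0,b1} ∩ {b0,b1,b2} ∩ {b0,b1,b3} = {b0,b1}; idom=b1

DF walk-up:
  join b1 pred b0: · stop@b0
  join b1 pred b3: b3→b1 stop@b0
  join b4 pred b1: · stop@b1
  join b4 pred b2: b2 stop@b1
  join b4 pred b3: b3 stop@b1
  DF(b0)=∅
  DF(b1)={b1}
  DF(b2)={b4}
  DF(b3)={b1,b4}
  DF(b4)=∅

φ for s: defs {b1}
  DF⁺ = {b1}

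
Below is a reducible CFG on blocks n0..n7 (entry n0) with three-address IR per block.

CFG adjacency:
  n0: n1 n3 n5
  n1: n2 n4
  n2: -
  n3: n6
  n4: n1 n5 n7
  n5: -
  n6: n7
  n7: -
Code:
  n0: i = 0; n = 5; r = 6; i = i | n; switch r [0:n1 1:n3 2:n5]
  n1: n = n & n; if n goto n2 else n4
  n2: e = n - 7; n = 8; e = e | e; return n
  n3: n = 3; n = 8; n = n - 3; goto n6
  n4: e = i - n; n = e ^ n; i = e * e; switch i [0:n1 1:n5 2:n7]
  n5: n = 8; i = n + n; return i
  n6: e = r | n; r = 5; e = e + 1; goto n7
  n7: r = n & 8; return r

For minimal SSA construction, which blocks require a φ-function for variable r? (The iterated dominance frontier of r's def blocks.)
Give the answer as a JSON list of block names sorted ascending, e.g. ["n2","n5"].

Answer: ["n7"]

Derivation:
idom tree: n1←n0 n2←n1 n3←n0 n4←n1 n5←n0 n6←n3 n7←n0
Dom at joins:
  n1: preds {n0,n4}: {n0} ∩ {n0,n1,n4} = {n0}; idom=n0
  n5: preds {n0,n4}: {n0} ∩ {n0,n1,n4} = {n0}; idom=n0
  n7: preds {n4,n6}: {n0,n1,n4} ∩ {n0,n3,n6} = {n0}; idom=n0

DF derivation:
  n1←n0: walk · to n0
  n1←n4: walk n4→n1 to n0
  n5←n0: walk · to n0
  n5←n4: walk n4→n1 to n0
  n7←n4: walk n4→n1 to n0
  n7←n6: walk n6→n3 to n0
  n0: DF=∅
  n1: DF={n1,n5,n7}
  n2: DF=∅
  n3: DF={n7}
  n4: DF={n1,n5,n7}
  n5: DF=∅
  n6: DF={n7}
  n7: DF=∅

φ for r: defs {n0,n6,n7}
  DF⁺ = {n7}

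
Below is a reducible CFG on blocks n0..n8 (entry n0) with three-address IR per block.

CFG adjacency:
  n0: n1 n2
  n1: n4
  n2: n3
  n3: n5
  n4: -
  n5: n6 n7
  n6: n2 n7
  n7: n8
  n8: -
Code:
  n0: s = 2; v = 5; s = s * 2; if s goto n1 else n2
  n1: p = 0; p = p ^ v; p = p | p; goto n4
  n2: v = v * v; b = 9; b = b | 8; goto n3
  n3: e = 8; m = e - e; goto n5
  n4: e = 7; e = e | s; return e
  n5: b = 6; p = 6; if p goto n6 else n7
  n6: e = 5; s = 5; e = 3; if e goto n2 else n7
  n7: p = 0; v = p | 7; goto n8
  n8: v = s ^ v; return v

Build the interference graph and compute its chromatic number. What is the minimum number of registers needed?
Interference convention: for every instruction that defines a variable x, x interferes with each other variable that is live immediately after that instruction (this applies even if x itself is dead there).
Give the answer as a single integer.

Per-block:
  n0: {s,v} / ∅
  n1: {p} / {v}
  n2: {b,v} / {v}
  n3: {e,m} / ∅
  n4: {e} / {s}
  n5: {b,p} / ∅
  n6: {e,s} / ∅
  n7: {p,v} / ∅
  n8: {v} / {s,v}

Live sets:
  live n0: ∅→{s,v}
  live n1: {s,v}→{s}
  live n2: {s,v}→{s,v}
  live n3: {s,v}→{s,v}
  live n4: {s}→∅
  live n5: {s,v}→{s,v}
  live n6: {v}→{s,v}
  live n7: {s}→{s,v}
  live n8: {s,v}→∅

Interfere edges:
  b↔{s,v}
  e↔{s,v}
  m↔{s,v}
  p↔{s,v}
  s↔{b,e,m,p,v}
  v↔{b,e,m,p,s}

Registers:
  {b,s,v} pairwise interfere (3-clique) ⇒ χ ≥ 3
  assign b→r2 e→r2 m→r2 p→r2 s→r0 v→r1 — no edge inside a register ⇒ χ ≤ 3
  χ = 3

Answer: 3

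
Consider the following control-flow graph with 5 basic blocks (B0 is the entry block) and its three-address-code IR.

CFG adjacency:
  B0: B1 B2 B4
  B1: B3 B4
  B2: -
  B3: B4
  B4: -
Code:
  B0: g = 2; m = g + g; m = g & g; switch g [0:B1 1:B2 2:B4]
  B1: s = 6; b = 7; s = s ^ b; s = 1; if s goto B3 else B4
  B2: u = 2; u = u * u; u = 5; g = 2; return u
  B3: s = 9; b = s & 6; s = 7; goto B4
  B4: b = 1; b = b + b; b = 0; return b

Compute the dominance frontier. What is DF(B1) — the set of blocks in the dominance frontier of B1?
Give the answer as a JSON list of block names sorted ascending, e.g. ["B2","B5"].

Answer: ["B4"]

Working:
idom tree: B1←B0 B2←B0 B3←B1 B4←B0
Dom∩ at merges:
  B4: preds {B0,B1,B3}: {B0} ∩ {B0,B1} ∩ {B0,B1,B3} = {B0}; idom=B0

Frontier:
  B4←B0: walk · to B0
  B4←B1: walk B1 to B0
  B4←B3: walk B3→B1 to B0
  B0 → ∅
  B1 → {B4}
  B2 → ∅
  B3 → {B4}
  B4 → ∅

DF(B1) = ["B4"]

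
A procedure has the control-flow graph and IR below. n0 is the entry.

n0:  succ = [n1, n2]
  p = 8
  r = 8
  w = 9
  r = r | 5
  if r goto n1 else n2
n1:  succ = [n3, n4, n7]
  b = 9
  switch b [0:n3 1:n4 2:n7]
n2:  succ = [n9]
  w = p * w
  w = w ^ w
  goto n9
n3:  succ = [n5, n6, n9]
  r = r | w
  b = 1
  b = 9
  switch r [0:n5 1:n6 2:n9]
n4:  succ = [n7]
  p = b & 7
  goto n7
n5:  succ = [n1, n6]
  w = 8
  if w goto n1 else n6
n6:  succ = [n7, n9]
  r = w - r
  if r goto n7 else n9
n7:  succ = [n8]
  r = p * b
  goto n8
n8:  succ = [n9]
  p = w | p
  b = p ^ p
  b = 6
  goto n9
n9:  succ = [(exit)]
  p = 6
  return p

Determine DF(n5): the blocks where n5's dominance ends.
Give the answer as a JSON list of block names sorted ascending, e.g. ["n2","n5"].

Answer: ["n1", "n6"]

Derivation:
idom tree: n1←n0 n2←n0 n3←n1 n4←n1 n5←n3 n6←n3 n7←n1 n8←n7 n9←n0
Dom at joins:
  n1: preds {n0,n5}: {n0} ∩ {n0,n1,n3,n5} = {n0}; idom=n0
  n6: preds {n3,n5}: {n0,n1,n3} ∩ {n0,n1,n3,n5} = {n0,n1,n3}; idom=n3
  n7: preds {n1,n4,n6}: {n0,n1} ∩ {n0,n1,n4} ∩ {n0,n1,n3,n6} = {n0,n1}; idom=n1
  n9: preds {n2,n3,n6,n8}: {n0,n2} ∩ {n0,n1,n3} ∩ {n0,n1,n3,n6} ∩ {n0,n1,n7,n8} = {n0}; idom=n0

DF derivation:
  join n1 pred n0: · stop@n0
  join n1 pred n5: n5→n3→n1 stop@n0
  join n6 pred n3: · stop@n3
  join n6 pred n5: n5 stop@n3
  join n7 pred n1: · stop@n1
  join n7 pred n4: n4 stop@n1
  join n7 pred n6: n6→n3 stop@n1
  join n9 pred n2: n2 stop@n0
  join n9 pred n3: n3→n1 stop@n0
  join n9 pred n6: n6→n3→n1 stop@n0
  join n9 pred n8: n8→n7→n1 stop@n0
  DF(n0)=∅
  DF(n1)={n1,n9}
  DF(n2)={n9}
  DF(n3)={n1,n7,n9}
  DF(n4)={n7}
  DF(n5)={n1,n6}
  DF(n6)={n7,n9}
  DF(n7)={n9}
  DF(n8)={n9}
  DF(n9)=∅

DF(n5) = ["n1", "n6"]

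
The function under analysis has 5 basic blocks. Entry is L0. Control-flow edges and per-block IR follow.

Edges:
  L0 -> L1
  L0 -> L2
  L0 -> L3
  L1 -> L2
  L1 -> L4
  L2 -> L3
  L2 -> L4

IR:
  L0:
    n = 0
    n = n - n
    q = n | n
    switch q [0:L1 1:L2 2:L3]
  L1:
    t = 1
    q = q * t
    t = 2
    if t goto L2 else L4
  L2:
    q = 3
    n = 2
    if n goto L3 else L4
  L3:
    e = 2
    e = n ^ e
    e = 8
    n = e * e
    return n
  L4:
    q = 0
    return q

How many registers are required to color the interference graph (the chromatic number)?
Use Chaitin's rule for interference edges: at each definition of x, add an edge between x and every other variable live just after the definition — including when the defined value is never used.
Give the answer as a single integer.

Answer: 2

Analysis:
def/use:
  L0: def={n,q} ue=∅
  L1: def={q,t} ue={q}
  L2: def={n,q} ue=∅
  L3: def={e,n} ue={n}
  L4: def={q} ue=∅

Backward fixpoint:
  live L0: ∅→{n,q}
  live L1: {q}→∅
  live L2: ∅→{n}
  live L3: {n}→∅
  live L4: ∅→∅

Conflict graph:
  e↔{n}
  n↔{e,q}
  q↔{n,t}
  t↔{q}

Chromatic number:
  lower bound: {e,n} mutually conflict ⇒ χ ≥ 2
  2-colouring: r0={n,t}  r1={e,q}
  χ = 2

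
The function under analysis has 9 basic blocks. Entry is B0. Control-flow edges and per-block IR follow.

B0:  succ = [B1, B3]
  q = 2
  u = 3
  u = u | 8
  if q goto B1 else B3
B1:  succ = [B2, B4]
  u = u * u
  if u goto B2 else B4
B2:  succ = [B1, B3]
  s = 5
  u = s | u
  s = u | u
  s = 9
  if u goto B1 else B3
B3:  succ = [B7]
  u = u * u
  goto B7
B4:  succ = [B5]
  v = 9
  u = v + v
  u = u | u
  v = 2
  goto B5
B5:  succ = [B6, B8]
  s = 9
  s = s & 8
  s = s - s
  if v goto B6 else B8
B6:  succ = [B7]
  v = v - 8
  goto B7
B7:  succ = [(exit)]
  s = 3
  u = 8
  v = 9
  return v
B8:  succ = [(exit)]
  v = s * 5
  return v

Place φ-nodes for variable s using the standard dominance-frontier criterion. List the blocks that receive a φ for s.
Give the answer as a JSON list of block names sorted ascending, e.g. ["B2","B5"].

idom tree: B1←B0 B2←B1 B3←B0 B4←B1 B5←B4 B6←B5 B7←B0 B8←B5
Dom∩ at merges:
  B1: preds {B0,B2}: {B0} ∩ {B0,B1,B2} = {B0}; idom=B0
  B3: preds {B0,B2}: {B0} ∩ {B0,B1,B2} = {B0}; idom=B0
  B7: preds {B3,B6}: {B0,B3} ∩ {B0,B1,B4,B5,B6} = {B0}; idom=B0

Frontier:
  B1←B0: walk · to B0
  B1←B2: walk B2→B1 to B0
  B3←B0: walk · to B0
  B3←B2: walk B2→B1 to B0
  B7←B3: walk B3 to B0
  B7←B6: walk B6→B5→B4→B1 to B0
  B0 → ∅
  B1 → {B1,B3,B7}
  B2 → {B1,B3}
  B3 → {B7}
  B4 → {B7}
  B5 → {B7}
  B6 → {B7}
  B7 → ∅
  B8 → ∅

φ for s: defs {B2,B5,B7}
  DF⁺ = {B1,B3,B7}

Answer: ["B1", "B3", "B7"]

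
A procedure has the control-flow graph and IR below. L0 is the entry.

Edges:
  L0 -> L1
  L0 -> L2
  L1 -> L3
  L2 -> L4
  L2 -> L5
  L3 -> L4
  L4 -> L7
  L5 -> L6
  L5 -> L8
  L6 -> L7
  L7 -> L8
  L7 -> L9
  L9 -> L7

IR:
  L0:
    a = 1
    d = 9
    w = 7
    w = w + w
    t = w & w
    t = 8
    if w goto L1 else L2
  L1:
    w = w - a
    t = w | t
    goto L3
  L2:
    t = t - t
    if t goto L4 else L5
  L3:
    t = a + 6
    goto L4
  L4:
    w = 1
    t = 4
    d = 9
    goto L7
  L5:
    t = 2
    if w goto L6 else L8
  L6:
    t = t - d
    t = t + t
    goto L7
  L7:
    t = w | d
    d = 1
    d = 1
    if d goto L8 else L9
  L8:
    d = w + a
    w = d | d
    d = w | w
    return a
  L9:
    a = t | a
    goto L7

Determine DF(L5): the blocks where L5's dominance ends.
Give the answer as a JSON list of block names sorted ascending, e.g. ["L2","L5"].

Answer: ["L7", "L8"]

Working:
idom tree: L1←L0 L2←L0 L3←L1 L4←L0 L5←L2 L6←L5 L7←L0 L8←L0 L9←L7
Dom∩ at merges:
  L4: preds {L2,L3}: {L0,L2} ∩ {L0,L1,L3} = {L0}; idom=L0
  L7: preds {L4,L6,L9}: {L0,L4} ∩ {L0,L2,L5,L6} ∩ {L0,L7,L9} = {L0}; idom=L0
  L8: preds {L5,L7}: {L0,L2,L5} ∩ {L0,L7} = {L0}; idom=L0

DF derivation:
  L4←L2: walk L2 to L0
  L4←L3: walk L3→L1 to L0
  L7←L4: walk L4 to L0
  L7←L6: walk L6→L5→L2 to L0
  L7←L9: walk L9→L7 to L0
  L8←L5: walk L5→L2 to L0
  L8←L7: walk L7 to L0
  L0: DF=∅
  L1: DF={L4}
  L2: DF={L4,L7,L8}
  L3: DF={L4}
  L4: DF={L7}
  L5: DF={L7,L8}
  L6: DF={L7}
  L7: DF={L7,L8}
  L8: DF=∅
  L9: DF={L7}

DF(L5) = ["L7", "L8"]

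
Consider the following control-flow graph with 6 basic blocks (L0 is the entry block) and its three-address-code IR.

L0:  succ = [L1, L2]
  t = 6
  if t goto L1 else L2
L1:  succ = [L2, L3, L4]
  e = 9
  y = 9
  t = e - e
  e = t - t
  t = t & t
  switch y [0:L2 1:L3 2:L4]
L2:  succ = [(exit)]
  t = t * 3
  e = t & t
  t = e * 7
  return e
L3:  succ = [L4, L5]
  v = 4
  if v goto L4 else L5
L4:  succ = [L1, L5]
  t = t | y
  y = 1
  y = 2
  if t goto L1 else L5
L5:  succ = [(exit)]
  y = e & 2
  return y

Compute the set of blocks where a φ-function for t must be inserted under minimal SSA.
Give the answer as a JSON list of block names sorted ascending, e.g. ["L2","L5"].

idom tree: L1←L0 L2←L0 L3←L1 L4←L1 L5←L1
Dom at joins:
  L1: preds {L0,L4}: {L0} ∩ {L0,L1,L4} = {L0}; idom=L0
  L2: preds {L0,L1}: {L0} ∩ {L0,L1} = {L0}; idom=L0
  L4: preds {L1,L3}: {L0,L1} ∩ {L0,L1,L3} = {L0,L1}; idom=L1
  L5: preds {L3,L4}: {L0,L1,L3} ∩ {L0,L1,L4} = {L0,L1}; idom=L1

DF walk-up:
  L1←L0: walk · to L0
  L1←L4: walk L4→L1 to L0
  L2←L0: walk · to L0
  L2←L1: walk L1 to L0
  L4←L1: walk · to L1
  L4←L3: walk L3 to L1
  L5←L3: walk L3 to L1
  L5←L4: walk L4 to L1
  DF(L0)=∅
  DF(L1)={L1,L2}
  DF(L2)=∅
  DF(L3)={L4,L5}
  DF(L4)={L1,L5}
  DF(L5)=∅

φ for t: defs {L0,L1,L2,L4}
  DF⁺ = {L1,L2,L5}

Answer: ["L1", "L2", "L5"]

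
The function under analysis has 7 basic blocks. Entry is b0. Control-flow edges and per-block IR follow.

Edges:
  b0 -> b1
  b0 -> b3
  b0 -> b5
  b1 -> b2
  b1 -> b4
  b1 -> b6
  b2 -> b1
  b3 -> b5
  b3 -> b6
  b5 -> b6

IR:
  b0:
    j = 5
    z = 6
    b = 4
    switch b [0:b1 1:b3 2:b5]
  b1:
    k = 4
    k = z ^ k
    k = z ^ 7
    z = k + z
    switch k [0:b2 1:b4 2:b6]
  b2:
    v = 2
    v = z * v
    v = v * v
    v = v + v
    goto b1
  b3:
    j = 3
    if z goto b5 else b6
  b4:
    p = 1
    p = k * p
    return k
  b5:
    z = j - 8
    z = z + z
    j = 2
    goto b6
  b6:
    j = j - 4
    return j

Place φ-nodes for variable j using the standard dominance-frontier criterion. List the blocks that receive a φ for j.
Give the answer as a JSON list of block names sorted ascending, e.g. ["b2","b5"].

idom tree: b1←b0 b2←b1 b3←b0 b4←b1 b5←b0 b6←b0
Join-block Dom:
  b1: preds {b0,b2}: {b0} ∩ {b0,b1,b2} = {b0}; idom=b0
  b5: preds {b0,b3}: {b0} ∩ {b0,b3} = {b0}; idom=b0
  b6: preds {b1,b3,b5}: {b0,b1} ∩ {b0,b3} ∩ {b0,b5} = {b0}; idom=b0

DF derivation:
  join b1 pred b0: · stop@b0
  join b1 pred b2: b2→b1 stop@b0
  join b5 pred b0: · stop@b0
  join b5 pred b3: b3 stop@b0
  join b6 pred b1: b1 stop@b0
  join b6 pred b3: b3 stop@b0
  join b6 pred b5: b5 stop@b0
  DF(b0)=∅
  DF(b1)={b1,b6}
  DF(b2)={b1}
  DF(b3)={b5,b6}
  DF(b4)=∅
  DF(b5)={b6}
  DF(b6)=∅

φ for j: defs {b0,b3,b5,b6}
  DF⁺ = {b5,b6}

Answer: ["b5", "b6"]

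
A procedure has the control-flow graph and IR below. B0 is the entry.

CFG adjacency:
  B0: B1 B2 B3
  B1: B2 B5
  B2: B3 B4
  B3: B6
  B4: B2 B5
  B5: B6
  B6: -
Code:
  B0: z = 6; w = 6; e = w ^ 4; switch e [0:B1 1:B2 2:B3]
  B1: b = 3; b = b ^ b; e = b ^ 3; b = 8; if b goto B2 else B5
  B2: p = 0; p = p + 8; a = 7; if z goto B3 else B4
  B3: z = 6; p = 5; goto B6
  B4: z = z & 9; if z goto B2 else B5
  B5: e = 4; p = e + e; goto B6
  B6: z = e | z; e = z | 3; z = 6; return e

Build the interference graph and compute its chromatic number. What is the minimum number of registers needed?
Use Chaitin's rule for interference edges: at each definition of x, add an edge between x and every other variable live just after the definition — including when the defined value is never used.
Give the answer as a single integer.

Per-block:
  B0 def {e,w,z} use ∅
  B1 def {b,e} use ∅
  B2 def {a,p} use {z}
  B3 def {p,z} use ∅
  B4 def {z} use {z}
  B5 def {e,p} use ∅
  B6 def {e,z} use {e,z}

Backward fixpoint:
  B0: in=∅ out={e,z}
  B1: in={z} out={e,z}
  B2: in={e,z} out={e,z}
  B3: in={e} out={e,z}
  B4: in={e,z} out={e,z}
  B5: in={z} out={e,z}
  B6: in={e,z} out=∅

Interference:
  a — {e,z}
  b — {e,z}
  e — {a,b,p,z}
  p — {e,z}
  w — {z}
  z — {a,b,e,p,w}

Colouring:
  lower bound: {a,e,z} mutually conflict ⇒ χ ≥ 3
  assign a→c2 b→c2 e→c1 p→c2 w→c1 z→c0 — no edge inside a register ⇒ χ ≤ 3
  χ = 3

Answer: 3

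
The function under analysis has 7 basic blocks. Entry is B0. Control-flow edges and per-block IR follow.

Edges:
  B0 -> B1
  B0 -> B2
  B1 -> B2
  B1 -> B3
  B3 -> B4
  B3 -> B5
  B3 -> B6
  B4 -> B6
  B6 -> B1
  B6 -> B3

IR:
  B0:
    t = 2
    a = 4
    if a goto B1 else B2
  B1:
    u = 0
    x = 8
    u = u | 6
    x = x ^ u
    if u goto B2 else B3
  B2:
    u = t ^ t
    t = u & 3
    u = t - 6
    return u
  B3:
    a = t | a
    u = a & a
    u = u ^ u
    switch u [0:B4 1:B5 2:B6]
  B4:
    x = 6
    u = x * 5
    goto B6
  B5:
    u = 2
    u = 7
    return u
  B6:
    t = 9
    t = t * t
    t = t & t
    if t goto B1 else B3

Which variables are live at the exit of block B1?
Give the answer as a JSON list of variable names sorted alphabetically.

Answer: ["a", "t"]

Analysis:
Block summaries:
  B0 def {a,t} use ∅
  B1 def {u,x} use ∅
  B2 def {t,u} use {t}
  B3 def {a,u} use {a,t}
  B4 def {u,x} use ∅
  B5 def {u} use ∅
  B6 def {t} use ∅

Backward fixpoint:
  B0 li=∅ lo={a,t}
  B1 li={a,t} lo={a,t}
  B2 li={t} lo=∅
  B3 li={a,t} lo={a}
  B4 li={a} lo={a}
  B5 li=∅ lo=∅
  B6 li={a} lo={a,t}

live-out(B1) = ["a", "t"]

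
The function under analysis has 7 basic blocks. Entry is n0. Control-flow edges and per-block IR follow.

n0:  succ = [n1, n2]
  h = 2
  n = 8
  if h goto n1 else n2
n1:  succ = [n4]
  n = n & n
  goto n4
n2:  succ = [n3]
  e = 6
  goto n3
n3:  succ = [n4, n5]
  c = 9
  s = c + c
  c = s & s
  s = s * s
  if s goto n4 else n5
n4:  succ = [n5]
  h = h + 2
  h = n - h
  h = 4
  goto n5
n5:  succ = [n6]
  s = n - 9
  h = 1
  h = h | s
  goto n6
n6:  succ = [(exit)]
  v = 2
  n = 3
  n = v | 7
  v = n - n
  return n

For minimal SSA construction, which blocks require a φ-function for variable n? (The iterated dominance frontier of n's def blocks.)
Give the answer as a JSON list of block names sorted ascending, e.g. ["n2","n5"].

Answer: ["n4", "n5"]

Analysis:
idom tree: n1←n0 n2←n0 n3←n2 n4←n0 n5←n0 n6←n5
Dom∩ at merges:
  n4: preds {n1,n3}: {n0,n1} ∩ {n0,n2,n3} = {n0}; idom=n0
  n5: preds {n3,n4}: {n0,n2,n3} ∩ {n0,n4} = {n0}; idom=n0

Frontier:
  n4←n1: walk n1 to n0
  n4←n3: walk n3→n2 to n0
  n5←n3: walk n3→n2 to n0
  n5←n4: walk n4 to n0
  n0 → ∅
  n1 → {n4}
  n2 → {n4,n5}
  n3 → {n4,n5}
  n4 → {n5}
  n5 → ∅
  n6 → ∅

φ for n: defs {n0,n1,n6}
  DF⁺ = {n4,n5}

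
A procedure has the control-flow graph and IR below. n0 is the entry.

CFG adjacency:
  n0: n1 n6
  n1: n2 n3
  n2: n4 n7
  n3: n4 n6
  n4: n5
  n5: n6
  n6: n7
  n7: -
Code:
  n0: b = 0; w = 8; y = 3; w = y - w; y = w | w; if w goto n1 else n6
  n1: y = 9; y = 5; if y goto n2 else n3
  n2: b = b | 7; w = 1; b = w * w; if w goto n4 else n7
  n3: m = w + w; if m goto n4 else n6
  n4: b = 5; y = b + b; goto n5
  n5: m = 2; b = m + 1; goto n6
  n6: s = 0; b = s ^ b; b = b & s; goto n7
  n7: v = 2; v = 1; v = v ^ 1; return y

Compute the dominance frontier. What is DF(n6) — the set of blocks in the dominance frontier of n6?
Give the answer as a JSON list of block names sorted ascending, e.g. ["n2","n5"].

Answer: ["n7"]

Derivation:
idom tree: n1←n0 n2←n1 n3←n1 n4←n1 n5←n4 n6←n0 n7←n0
Join-block Dom:
  n4: preds {n2,n3}: {n0,n1,n2} ∩ {n0,n1,n3} = {n0,n1}; idom=n1
  n6: preds {n0,n3,n5}: {n0} ∩ {n0,n1,n3} ∩ {n0,n1,n4,n5} = {n0}; idom=n0
  n7: preds {n2,n6}: {n0,n1,n2} ∩ {n0,n6} = {n0}; idom=n0

Frontier:
  join n4 pred n2: n2 stop@n1
  join n4 pred n3: n3 stop@n1
  join n6 pred n0: · stop@n0
  join n6 pred n3: n3→n1 stop@n0
  join n6 pred n5: n5→n4→n1 stop@n0
  join n7 pred n2: n2→n1 stop@n0
  join n7 pred n6: n6 stop@n0
  DF(n0)=∅
  DF(n1)={n6,n7}
  DF(n2)={n4,n7}
  DF(n3)={n4,n6}
  DF(n4)={n6}
  DF(n5)={n6}
  DF(n6)={n7}
  DF(n7)=∅

DF(n6) = ["n7"]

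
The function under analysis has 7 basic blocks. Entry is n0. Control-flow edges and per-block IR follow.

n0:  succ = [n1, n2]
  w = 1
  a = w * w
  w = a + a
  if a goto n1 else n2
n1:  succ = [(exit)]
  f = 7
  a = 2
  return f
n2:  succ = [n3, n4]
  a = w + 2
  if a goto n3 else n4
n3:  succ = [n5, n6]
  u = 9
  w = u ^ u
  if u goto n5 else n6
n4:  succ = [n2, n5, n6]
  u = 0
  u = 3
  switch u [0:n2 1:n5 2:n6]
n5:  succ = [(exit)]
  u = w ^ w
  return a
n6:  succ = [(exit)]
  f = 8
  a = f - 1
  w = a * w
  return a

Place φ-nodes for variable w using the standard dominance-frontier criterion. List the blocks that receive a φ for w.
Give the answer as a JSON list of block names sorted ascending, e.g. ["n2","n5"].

Answer: ["n5", "n6"]

Working:
idom tree: n1←n0 n2←n0 n3←n2 n4←n2 n5←n2 n6←n2
Dom∩ at merges:
  n2: preds {n0,n4}: {n0} ∩ {n0,n2,n4} = {n0}; idom=n0
  n5: preds {n3,n4}: {n0,n2,n3} ∩ {n0,n2,n4} = {n0,n2}; idom=n2
  n6: preds {n3,n4}: {n0,n2,n3} ∩ {n0,n2,n4} = {n0,n2}; idom=n2

Frontier:
  join n2 pred n0: · stop@n0
  join n2 pred n4: n4→n2 stop@n0
  join n5 pred n3: n3 stop@n2
  join n5 pred n4: n4 stop@n2
  join n6 pred n3: n3 stop@n2
  join n6 pred n4: n4 stop@n2
  DF(n0)=∅
  DF(n1)=∅
  DF(n2)={n2}
  DF(n3)={n5,n6}
  DF(n4)={n2,n5,n6}
  DF(n5)=∅
  DF(n6)=∅

φ for w: defs {n0,n3,n6}
  DF⁺ = {n5,n6}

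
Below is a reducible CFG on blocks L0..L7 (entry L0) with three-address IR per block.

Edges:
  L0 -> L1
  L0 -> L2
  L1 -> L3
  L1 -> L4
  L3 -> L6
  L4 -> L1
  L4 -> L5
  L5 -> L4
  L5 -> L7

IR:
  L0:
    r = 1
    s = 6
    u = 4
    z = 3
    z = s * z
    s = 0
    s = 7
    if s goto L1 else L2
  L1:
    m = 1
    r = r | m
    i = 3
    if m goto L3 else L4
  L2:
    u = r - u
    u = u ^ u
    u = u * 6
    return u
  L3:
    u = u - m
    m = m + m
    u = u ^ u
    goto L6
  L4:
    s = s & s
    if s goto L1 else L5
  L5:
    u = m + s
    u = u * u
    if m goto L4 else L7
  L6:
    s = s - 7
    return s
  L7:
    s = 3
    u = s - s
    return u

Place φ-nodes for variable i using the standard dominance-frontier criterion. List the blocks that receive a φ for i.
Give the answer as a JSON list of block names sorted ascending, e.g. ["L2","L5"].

Answer: ["L1"]

Working:
idom tree: L1←L0 L2←L0 L3←L1 L4←L1 L5←L4 L6←L3 L7←L5
Join-block Dom:
  L1: preds {L0,L4}: {L0} ∩ {L0,L1,L4} = {L0}; idom=L0
  L4: preds {L1,L5}: {L0,L1} ∩ {L0,L1,L4,L5} = {L0,L1}; idom=L1

DF derivation:
  join L1 pred L0: · stop@L0
  join L1 pred L4: L4→L1 stop@L0
  join L4 pred L1: · stop@L1
  join L4 pred L5: L5→L4 stop@L1
  L0: DF=∅
  L1: DF={L1}
  L2: DF=∅
  L3: DF=∅
  L4: DF={L1,L4}
  L5: DF={L4}
  L6: DF=∅
  L7: DF=∅

φ for i: defs {L1}
  DF⁺ = {L1}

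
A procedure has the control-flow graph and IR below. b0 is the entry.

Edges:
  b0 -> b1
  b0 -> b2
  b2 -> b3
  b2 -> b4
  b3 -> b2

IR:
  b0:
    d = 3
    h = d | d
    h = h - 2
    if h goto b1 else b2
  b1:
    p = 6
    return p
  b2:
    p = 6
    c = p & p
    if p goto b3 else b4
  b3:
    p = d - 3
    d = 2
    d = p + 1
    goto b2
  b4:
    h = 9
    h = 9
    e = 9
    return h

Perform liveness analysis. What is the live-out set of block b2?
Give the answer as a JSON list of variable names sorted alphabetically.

Per-block:
  b0: {d,h} / ∅
  b1: {p} / ∅
  b2: {c,p} / ∅
  b3: {d,p} / {d}
  b4: {e,h} / ∅

Backward fixpoint:
  b0: in=∅ out={d}
  b1: in=∅ out=∅
  b2: in={d} out={d}
  b3: in={d} out={d}
  b4: in=∅ out=∅

live-out(b2) = ["d"]

Answer: ["d"]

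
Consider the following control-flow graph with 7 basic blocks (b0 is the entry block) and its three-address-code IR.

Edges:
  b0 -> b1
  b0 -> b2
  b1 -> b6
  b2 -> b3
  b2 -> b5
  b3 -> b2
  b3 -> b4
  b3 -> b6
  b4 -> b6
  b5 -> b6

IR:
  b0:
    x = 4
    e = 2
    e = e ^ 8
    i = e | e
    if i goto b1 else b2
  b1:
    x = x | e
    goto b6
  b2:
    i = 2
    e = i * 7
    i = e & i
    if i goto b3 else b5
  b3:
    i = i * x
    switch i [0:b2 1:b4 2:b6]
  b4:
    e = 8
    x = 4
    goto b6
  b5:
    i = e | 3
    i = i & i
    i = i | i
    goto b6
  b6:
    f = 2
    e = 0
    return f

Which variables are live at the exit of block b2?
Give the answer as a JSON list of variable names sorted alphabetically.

Answer: ["e", "i", "x"]

Working:
Per-block:
  b0: {e,i,x} / ∅
  b1: {x} / {e,x}
  b2: {e,i} / ∅
  b3: {i} / {i,x}
  b4: {e,x} / ∅
  b5: {i} / {e}
  b6: {e,f} / ∅

Liveness:
  b0 li=∅ lo={e,x}
  b1 li={e,x} lo=∅
  b2 li={x} lo={e,i,x}
  b3 li={i,x} lo={x}
  b4 li=∅ lo=∅
  b5 li={e} lo=∅
  b6 li=∅ lo=∅

live-out(b2) = ["e", "i", "x"]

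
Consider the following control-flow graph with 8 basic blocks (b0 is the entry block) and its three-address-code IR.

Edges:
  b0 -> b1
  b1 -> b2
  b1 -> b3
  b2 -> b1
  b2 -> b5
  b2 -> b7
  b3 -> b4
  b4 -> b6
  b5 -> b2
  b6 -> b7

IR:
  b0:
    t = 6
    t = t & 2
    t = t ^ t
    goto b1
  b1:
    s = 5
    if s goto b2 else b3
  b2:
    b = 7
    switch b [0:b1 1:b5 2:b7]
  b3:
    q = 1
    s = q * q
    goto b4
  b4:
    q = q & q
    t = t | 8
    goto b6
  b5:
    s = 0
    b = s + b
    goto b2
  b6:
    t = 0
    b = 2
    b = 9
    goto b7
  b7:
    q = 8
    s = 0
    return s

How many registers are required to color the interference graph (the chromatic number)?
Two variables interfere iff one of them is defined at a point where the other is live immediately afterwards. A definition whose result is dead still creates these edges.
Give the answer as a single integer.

Block summaries:
  b0: def={t} ue=∅
  b1: def={s} ue=∅
  b2: def={b} ue=∅
  b3: def={q,s} ue=∅
  b4: def={q,t} ue={q,t}
  b5: def={b,s} ue={b}
  b6: def={b,t} ue=∅
  b7: def={q,s} ue=∅

Liveness:
  b0 li=∅ lo={t}
  b1 li={t} lo={t}
  b2 li={t} lo={b,t}
  b3 li={t} lo={q,t}
  b4 li={q,t} lo=∅
  b5 li={b,t} lo={t}
  b6 li=∅ lo=∅
  b7 li=∅ lo=∅

Interference:
  b — {s,t}
  q — {s,t}
  s — {b,q,t}
  t — {b,q,s}

Chromatic number:
  clique {b,s,t} ⇒ need ≥ 3
  assign b→r2 q→r2 s→r0 t→r1 — no edge inside a register ⇒ χ ≤ 3
  χ = 3

Answer: 3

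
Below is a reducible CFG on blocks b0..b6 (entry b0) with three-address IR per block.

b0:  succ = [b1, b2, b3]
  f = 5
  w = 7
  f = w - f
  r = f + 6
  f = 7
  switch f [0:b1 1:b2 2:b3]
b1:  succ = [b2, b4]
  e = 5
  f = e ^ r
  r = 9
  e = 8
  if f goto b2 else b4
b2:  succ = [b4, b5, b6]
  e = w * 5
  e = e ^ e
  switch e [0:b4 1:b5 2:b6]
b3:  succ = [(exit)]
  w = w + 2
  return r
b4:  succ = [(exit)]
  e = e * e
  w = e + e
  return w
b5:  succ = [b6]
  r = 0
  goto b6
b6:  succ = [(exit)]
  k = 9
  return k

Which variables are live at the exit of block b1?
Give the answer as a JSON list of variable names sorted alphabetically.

Per-block:
  b0: {f,r,w} / ∅
  b1: {e,f,r} / {r}
  b2: {e} / {w}
  b3: {w} / {r,w}
  b4: {e,w} / {e}
  b5: {r} / ∅
  b6: {k} / ∅

Liveness:
  live b0: ∅→{r,w}
  live b1: {r,w}→{e,w}
  live b2: {w}→{e}
  live b3: {r,w}→∅
  live b4: {e}→∅
  live b5: ∅→∅
  live b6: ∅→∅

live-out(b1) = ["e", "w"]

Answer: ["e", "w"]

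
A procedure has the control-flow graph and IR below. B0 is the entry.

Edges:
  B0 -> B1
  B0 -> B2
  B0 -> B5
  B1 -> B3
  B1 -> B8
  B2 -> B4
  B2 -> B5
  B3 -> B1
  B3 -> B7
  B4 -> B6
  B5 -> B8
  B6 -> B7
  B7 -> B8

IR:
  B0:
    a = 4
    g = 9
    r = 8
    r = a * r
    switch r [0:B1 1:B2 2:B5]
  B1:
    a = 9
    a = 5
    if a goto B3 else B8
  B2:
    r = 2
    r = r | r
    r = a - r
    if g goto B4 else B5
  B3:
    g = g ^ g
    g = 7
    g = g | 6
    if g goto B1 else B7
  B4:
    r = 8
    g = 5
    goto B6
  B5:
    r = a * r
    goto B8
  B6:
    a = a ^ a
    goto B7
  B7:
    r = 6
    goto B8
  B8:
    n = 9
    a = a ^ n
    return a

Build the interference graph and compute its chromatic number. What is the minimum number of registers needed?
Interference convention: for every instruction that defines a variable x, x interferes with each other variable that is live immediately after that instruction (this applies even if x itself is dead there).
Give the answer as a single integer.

Block summaries:
  B0: def={a,g,r} ue=∅
  B1: def={a} ue=∅
  B2: def={r} ue={a,g}
  B3: def={g} ue={g}
  B4: def={g,r} ue=∅
  B5: def={r} ue={a,r}
  B6: def={a} ue={a}
  B7: def={r} ue=∅
  B8: def={a,n} ue={a}

Backward fixpoint:
  B0: in=∅ out={a,g,r}
  B1: in={g} out={a,g}
  B2: in={a,g} out={a,r}
  B3: in={a,g} out={a,g}
  B4: in={a} out={a}
  B5: in={a,r} out={a}
  B6: in={a} out={a}
  B7: in={a} out={a}
  B8: in={a} out=∅

Interfere edges:
  a: {g,n,r}
  g: {a,r}
  n: {a}
  r: {a,g}

Registers:
  {a,g,r} pairwise interfere (3-clique) ⇒ χ ≥ 3
  3-colouring: R0={a}  R1={g,n}  R2={r}
  χ = 3

Answer: 3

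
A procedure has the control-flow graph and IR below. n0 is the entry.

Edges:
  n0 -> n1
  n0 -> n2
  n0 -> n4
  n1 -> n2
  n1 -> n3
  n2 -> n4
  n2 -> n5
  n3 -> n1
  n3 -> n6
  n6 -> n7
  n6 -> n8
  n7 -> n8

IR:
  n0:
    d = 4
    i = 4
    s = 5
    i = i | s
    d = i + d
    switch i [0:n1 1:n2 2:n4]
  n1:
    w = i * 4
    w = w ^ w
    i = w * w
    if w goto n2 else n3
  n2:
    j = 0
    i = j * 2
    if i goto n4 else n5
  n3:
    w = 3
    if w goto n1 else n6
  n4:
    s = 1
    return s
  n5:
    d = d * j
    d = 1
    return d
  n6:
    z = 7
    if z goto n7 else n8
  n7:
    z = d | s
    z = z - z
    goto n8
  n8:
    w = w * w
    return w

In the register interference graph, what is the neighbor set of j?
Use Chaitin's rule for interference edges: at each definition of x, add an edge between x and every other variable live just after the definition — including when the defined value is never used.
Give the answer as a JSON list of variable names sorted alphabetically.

def/use:
  n0: def={d,i,s} ue=∅
  n1: def={i,w} ue={i}
  n2: def={i,j} ue=∅
  n3: def={w} ue=∅
  n4: def={s} ue=∅
  n5: def={d} ue={d,j}
  n6: def={z} ue=∅
  n7: def={z} ue={d,s}
  n8: def={w} ue={w}

Liveness:
  live n0: ∅→{d,i,s}
  live n1: {d,i,s}→{d,i,s}
  live n2: {d}→{d,j}
  live n3: {d,i,s}→{d,i,s,w}
  live n4: ∅→∅
  live n5: {d,j}→∅
  live n6: {d,s,w}→{d,s,w}
  live n7: {d,s,w}→{w}
  live n8: {w}→∅

Interfere edges:
  d↔{i,j,s,w,z}
  i↔{d,j,s,w}
  j↔{d,i}
  s↔{d,i,w,z}
  w↔{d,i,s,z}
  z↔{d,s,w}

N(j) = ["d", "i"]

Answer: ["d", "i"]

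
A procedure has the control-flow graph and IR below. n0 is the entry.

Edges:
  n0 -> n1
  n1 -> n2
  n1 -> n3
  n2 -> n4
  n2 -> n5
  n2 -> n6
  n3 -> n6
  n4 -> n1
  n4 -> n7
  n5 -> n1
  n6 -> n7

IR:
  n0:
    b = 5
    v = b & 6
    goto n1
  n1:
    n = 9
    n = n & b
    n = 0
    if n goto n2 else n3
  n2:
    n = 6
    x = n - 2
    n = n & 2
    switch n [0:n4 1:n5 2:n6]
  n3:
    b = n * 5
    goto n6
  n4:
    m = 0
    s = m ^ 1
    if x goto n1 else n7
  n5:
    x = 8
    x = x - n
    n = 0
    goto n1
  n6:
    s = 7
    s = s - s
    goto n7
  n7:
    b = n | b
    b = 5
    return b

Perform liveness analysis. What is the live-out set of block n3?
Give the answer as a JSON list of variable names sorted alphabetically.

Answer: ["b", "n"]

Analysis:
Block summaries:
  n0 def {b,v} use ∅
  n1 def {n} use {b}
  n2 def {n,x} use ∅
  n3 def {b} use {n}
  n4 def {m,s} use {x}
  n5 def {n,x} use {n}
  n6 def {s} use ∅
  n7 def {b} use {b,n}

Liveness:
  n0: in=∅ out={b}
  n1: in={b} out={b,n}
  n2: in={b} out={b,n,x}
  n3: in={n} out={b,n}
  n4: in={b,n,x} out={b,n}
  n5: in={b,n} out={b}
  n6: in={b,n} out={b,n}
  n7: in={b,n} out=∅

live-out(n3) = ["b", "n"]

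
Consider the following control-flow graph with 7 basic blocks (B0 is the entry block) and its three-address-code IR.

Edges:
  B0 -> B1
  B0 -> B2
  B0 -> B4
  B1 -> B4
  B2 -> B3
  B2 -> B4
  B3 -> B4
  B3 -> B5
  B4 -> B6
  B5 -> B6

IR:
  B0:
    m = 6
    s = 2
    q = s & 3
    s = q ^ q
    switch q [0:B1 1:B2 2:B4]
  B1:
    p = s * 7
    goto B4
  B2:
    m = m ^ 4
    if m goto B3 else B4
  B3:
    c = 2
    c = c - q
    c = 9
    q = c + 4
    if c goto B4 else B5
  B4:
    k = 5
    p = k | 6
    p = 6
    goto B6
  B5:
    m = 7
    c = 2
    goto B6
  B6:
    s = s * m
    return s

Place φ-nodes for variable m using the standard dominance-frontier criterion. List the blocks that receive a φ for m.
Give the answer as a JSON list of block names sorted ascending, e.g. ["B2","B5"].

idom tree: B1←B0 B2←B0 B3←B2 B4←B0 B5←B3 B6←B0
Dom∩ at merges:
  B4: preds {B0,B1,B2,B3}: {B0} ∩ {B0,B1} ∩ {B0,B2} ∩ {B0,B2,B3} = {B0}; idom=B0
  B6: preds {B4,B5}: {B0,B4} ∩ {B0,B2,B3,B5} = {B0}; idom=B0

DF walk-up:
  join B4 pred B0: · stop@B0
  join B4 pred B1: B1 stop@B0
  join B4 pred B2: B2 stop@B0
  join B4 pred B3: B3→B2 stop@B0
  join B6 pred B4: B4 stop@B0
  join B6 pred B5: B5→B3→B2 stop@B0
  B0 → ∅
  B1 → {B4}
  B2 → {B4,B6}
  B3 → {B4,B6}
  B4 → {B6}
  B5 → {B6}
  B6 → ∅

φ for m: defs {B0,B2,B5}
  DF⁺ = {B4,B6}

Answer: ["B4", "B6"]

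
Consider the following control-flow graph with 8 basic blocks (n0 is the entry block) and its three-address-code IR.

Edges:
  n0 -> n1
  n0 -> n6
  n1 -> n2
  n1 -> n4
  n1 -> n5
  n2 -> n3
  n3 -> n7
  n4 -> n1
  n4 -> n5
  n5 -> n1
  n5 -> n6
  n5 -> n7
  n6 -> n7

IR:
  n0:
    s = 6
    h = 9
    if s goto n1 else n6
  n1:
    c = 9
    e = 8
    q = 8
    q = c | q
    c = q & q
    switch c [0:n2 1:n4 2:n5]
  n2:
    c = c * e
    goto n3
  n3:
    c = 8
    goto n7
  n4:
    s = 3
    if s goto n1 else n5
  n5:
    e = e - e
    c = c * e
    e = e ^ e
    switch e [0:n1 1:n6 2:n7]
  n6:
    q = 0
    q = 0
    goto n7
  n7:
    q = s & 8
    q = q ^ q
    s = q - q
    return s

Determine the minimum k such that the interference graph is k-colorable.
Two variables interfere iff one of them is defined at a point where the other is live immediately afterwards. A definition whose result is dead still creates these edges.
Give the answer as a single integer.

Per-block:
  n0 def {h,s} use ∅
  n1 def {c,e,q} use ∅
  n2 def {c} use {c,e}
  n3 def {c} use ∅
  n4 def {s} use ∅
  n5 def {c,e} use {c,e}
  n6 def {q} use ∅
  n7 def {q,s} use {s}

Liveness:
  n0: in=∅ out={s}
  n1: in={s} out={c,e,s}
  n2: in={c,e,s} out={s}
  n3: in={s} out={s}
  n4: in={c,e} out={c,e,s}
  n5: in={c,e,s} out={s}
  n6: in={s} out={s}
  n7: in={s} out=∅

Interfere edges:
  c: {e,q,s}
  e: {c,q,s}
  h: {s}
  q: {c,e,s}
  s: {c,e,h,q}

Chromatic number:
  lower bound: {c,e,q,s} mutually conflict ⇒ χ ≥ 4
  assign c→r1 e→r2 h→r1 q→r3 s→r0 — no edge inside a register ⇒ χ ≤ 4
  χ = 4

Answer: 4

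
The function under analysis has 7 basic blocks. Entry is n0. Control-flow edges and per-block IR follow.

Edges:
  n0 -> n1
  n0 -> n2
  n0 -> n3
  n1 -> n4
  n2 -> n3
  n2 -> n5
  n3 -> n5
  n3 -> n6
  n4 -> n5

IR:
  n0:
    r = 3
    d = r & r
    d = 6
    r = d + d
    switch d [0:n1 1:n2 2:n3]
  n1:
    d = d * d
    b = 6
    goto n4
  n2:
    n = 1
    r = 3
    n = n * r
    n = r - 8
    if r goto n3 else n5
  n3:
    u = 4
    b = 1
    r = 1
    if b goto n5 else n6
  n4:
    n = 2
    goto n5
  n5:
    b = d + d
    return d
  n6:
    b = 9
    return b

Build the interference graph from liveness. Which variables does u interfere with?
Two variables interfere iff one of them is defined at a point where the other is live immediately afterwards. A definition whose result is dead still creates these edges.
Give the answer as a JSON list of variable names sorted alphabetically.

Answer: ["d"]

Working:
Block summaries:
  n0: {d,r} / ∅
  n1: {b,d} / {d}
  n2: {n,r} / ∅
  n3: {b,r,u} / ∅
  n4: {n} / ∅
  n5: {b} / {d}
  n6: {b} / ∅

Backward fixpoint:
  live n0: ∅→{d}
  live n1: {d}→{d}
  live n2: {d}→{d}
  live n3: {d}→{d}
  live n4: {d}→{d}
  live n5: {d}→∅
  live n6: ∅→∅

Interfere edges:
  b — {d,r}
  d — {b,n,r,u}
  n — {d,r}
  r — {b,d,n}
  u — {d}

N(u) = ["d"]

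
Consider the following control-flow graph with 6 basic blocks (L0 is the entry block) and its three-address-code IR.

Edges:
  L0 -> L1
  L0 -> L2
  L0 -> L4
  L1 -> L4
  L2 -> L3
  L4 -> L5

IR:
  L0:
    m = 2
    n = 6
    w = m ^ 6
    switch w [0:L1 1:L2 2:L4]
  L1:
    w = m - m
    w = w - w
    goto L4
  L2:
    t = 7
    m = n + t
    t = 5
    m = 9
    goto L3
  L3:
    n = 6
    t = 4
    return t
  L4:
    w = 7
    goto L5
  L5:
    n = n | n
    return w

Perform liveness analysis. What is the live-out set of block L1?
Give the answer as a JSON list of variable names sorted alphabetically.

Answer: ["n"]

Analysis:
Per-block:
  L0: def={m,n,w} ue=∅
  L1: def={w} ue={m}
  L2: def={m,t} ue={n}
  L3: def={n,t} ue=∅
  L4: def={w} ue=∅
  L5: def={n} ue={n,w}

Liveness:
  L0 li=∅ lo={m,n}
  L1 li={m,n} lo={n}
  L2 li={n} lo=∅
  L3 li=∅ lo=∅
  L4 li={n} lo={n,w}
  L5 li={n,w} lo=∅

live-out(L1) = ["n"]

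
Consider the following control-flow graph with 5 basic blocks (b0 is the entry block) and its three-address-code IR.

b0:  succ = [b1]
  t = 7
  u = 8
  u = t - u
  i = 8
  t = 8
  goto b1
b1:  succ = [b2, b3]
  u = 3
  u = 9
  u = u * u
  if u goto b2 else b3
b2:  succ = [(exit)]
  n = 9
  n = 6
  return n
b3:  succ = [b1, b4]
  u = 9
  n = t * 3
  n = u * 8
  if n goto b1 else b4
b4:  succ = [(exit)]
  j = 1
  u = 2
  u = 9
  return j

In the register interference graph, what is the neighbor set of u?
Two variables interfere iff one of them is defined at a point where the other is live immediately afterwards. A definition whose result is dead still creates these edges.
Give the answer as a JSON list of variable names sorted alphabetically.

Per-block:
  b0: def={i,t,u} ue=∅
  b1: def={u} ue=∅
  b2: def={n} ue=∅
  b3: def={n,u} ue={t}
  b4: def={j,u} ue=∅

Backward fixpoint:
  b0: in=∅ out={t}
  b1: in={t} out={t}
  b2: in=∅ out=∅
  b3: in={t} out={t}
  b4: in=∅ out=∅

Conflict graph:
  i — ∅
  j — {u}
  n — {t,u}
  t — {n,u}
  u — {j,n,t}

N(u) = ["j", "n", "t"]

Answer: ["j", "n", "t"]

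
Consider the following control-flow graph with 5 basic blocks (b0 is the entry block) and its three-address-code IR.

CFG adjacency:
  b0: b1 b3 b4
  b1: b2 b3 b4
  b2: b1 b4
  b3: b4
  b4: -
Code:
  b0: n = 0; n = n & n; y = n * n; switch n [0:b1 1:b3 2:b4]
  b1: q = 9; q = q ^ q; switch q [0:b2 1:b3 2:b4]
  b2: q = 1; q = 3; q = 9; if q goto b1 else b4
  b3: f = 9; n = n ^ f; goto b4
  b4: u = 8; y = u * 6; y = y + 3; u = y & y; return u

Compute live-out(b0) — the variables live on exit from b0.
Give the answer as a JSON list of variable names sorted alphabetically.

Per-block:
  b0 def {n,y} use ∅
  b1 def {q} use ∅
  b2 def {q} use ∅
  b3 def {f,n} use {n}
  b4 def {u,y} use ∅

Backward fixpoint:
  live b0: ∅→{n}
  live b1: {n}→{n}
  live b2: {n}→{n}
  live b3: {n}→∅
  live b4: ∅→∅

live-out(b0) = ["n"]

Answer: ["n"]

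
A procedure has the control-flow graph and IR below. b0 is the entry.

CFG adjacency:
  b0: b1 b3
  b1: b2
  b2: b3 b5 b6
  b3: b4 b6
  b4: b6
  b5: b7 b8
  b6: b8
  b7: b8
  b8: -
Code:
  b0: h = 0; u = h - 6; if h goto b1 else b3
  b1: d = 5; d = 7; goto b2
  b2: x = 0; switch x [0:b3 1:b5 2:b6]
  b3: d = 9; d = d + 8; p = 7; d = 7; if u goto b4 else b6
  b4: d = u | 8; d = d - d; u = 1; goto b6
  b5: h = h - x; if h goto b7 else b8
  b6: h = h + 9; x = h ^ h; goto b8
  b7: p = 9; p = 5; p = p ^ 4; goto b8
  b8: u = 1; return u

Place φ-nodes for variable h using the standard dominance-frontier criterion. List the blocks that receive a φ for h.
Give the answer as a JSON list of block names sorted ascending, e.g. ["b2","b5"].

Answer: ["b8"]

Derivation:
idom tree: b1←b0 b2←b1 b3←b0 b4←b3 b5←b2 b6←b0 b7←b5 b8←b0
Join-block Dom:
  b3: preds {b0,b2}: {b0} ∩ {b0,b1,b2} = {b0}; idom=b0
  b6: preds {b2,b3,b4}: {b0,b1,b2} ∩ {b0,b3} ∩ {b0,b3,b4} = {b0}; idom=b0
  b8: preds {b5,b6,b7}: {b0,b1,b2,b5} ∩ {b0,b6} ∩ {b0,b1,b2,b5,b7} = {b0}; idom=b0

Frontier:
  b3←b0: walk · to b0
  b3←b2: walk b2→b1 to b0
  b6←b2: walk b2→b1 to b0
  b6←b3: walk b3 to b0
  b6←b4: walk b4→b3 to b0
  b8←b5: walk b5→b2→b1 to b0
  b8←b6: walk b6 to b0
  b8←b7: walk b7→b5→b2→b1 to b0
  b0: DF=∅
  b1: DF={b3,b6,b8}
  b2: DF={b3,b6,b8}
  b3: DF={b6}
  b4: DF={b6}
  b5: DF={b8}
  b6: DF={b8}
  b7: DF={b8}
  b8: DF=∅

φ for h: defs {b0,b5,b6}
  DF⁺ = {b8}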